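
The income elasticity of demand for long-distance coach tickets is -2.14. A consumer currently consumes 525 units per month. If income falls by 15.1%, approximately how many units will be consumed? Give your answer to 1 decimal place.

%ΔQ ≈ η × %ΔI = -2.14 × (-15.1%) = 32.314%.
New Q ≈ 525 × (1 + 0.32314) = 694.6.

694.6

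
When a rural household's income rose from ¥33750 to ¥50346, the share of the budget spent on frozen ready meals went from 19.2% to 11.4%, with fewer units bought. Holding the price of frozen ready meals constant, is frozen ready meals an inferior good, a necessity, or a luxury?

Quantity demanded falls as income rises, so η < 0.

inferior good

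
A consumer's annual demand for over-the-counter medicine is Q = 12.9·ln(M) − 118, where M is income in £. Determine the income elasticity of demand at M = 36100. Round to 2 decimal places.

0.74

At M = 36100: Q = 17.373.
dQ/dM = 12.9/M = 0.000357341 at this income.
η = (dQ/dM)·(M/Q) = 0.000357341 × (36100/17.373) = 0.74.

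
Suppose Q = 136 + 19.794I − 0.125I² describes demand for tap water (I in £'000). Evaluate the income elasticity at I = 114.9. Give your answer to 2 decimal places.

-1.35

At I = 114.9: Q = 760.0794.
dQ/dI = 19.794 − 0.25I = -8.93100.
η = (dQ/dI)·(I/Q) = -8.93100 × (114.9/760.0794) = -1.35.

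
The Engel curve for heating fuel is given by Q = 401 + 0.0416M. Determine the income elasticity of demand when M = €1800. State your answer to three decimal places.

0.157

At M = 1800: Q = 475.880.
dQ/dM = 0.0416.
η = (dQ/dM)·(M/Q) = 0.0416 × (1800/475.880) = 0.157.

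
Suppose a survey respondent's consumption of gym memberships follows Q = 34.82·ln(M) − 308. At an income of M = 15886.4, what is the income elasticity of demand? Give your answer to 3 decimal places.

At M = 15886.4: Q = 28.821.
dQ/dM = 34.82/M = 0.00219181 at this income.
η = (dQ/dM)·(M/Q) = 0.00219181 × (15886.4/28.821) = 1.208.

1.208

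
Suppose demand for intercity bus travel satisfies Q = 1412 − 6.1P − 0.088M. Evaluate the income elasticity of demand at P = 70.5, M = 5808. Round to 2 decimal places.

At P = 70.5, M = 5808: Q = 470.846.
Holding P constant, ∂Q/∂M = −0.088.
η_M = (∂Q/∂M)·(M/Q) = -0.088 × (5808/470.846) = -1.09.

-1.09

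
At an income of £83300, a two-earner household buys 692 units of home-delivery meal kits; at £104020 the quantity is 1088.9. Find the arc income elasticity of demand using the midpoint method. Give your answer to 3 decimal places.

ΔQ = 1088.9 − 692 = 396.9; midpoint Q̄ = (692 + 1088.9)/2 = 890.45.
ΔI = 104020 − 83300 = 20720; midpoint Ī = (83300 + 104020)/2 = 93660.
η = (ΔQ/Q̄) ÷ (ΔI/Ī) = (396.9/890.45) ÷ (20720/93660) = 2.015.

2.015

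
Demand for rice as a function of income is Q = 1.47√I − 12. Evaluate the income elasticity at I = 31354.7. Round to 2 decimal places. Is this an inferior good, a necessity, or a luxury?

0.52 (necessity)

At I = 31354.7: Q = 248.297.
dQ/dI = 1.47/(2√I) = 0.00415084 at this income.
η = (dQ/dI)·(I/Q) = 0.00415084 × (31354.7/248.297) = 0.52.
Since 0 < η < 1, the good is a necessity.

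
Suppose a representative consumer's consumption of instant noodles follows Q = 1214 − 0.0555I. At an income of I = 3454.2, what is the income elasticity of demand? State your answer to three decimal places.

At I = 3454.2: Q = 1022.292.
dQ/dI = −0.0555.
η = (dQ/dI)·(I/Q) = -0.0555 × (3454.2/1022.292) = -0.188.

-0.188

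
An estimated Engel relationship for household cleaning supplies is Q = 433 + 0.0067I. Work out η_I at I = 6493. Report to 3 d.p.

At I = 6493: Q = 476.503.
dQ/dI = 0.0067.
η = (dQ/dI)·(I/Q) = 0.0067 × (6493/476.503) = 0.091.

0.091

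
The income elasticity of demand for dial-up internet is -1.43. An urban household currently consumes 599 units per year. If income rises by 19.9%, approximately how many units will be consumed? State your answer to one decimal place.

%ΔQ ≈ η × %ΔI = -1.43 × 19.9% = -28.457%.
New Q ≈ 599 × (1 − 0.28457) = 428.5.

428.5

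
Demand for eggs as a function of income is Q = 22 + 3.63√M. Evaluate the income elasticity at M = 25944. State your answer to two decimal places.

0.48

At M = 25944: Q = 606.689.
dQ/dM = 3.63/(2√M) = 0.0112683 at this income.
η = (dQ/dM)·(M/Q) = 0.0112683 × (25944/606.689) = 0.48.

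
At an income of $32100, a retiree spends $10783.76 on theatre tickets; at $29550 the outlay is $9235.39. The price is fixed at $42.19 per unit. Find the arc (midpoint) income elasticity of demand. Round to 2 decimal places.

With a constant price, Q₁ = 10783.76/42.19 = 255.600 and Q₂ = 9235.39/42.19 = 218.900 (equivalently, work directly with expenditure since P cancels).
Midpoint %ΔQ = (9235.39 − 10783.76)/10009.58 = -0.15469; midpoint %ΔI = (29550 − 32100)/30825 = -0.08273.
η = -0.15469 / -0.08273 = 1.87.

1.87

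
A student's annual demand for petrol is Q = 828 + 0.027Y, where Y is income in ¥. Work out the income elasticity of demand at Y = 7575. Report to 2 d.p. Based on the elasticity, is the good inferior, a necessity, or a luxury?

0.20 (necessity)

At Y = 7575: Q = 1032.525.
dQ/dY = 0.027.
η = (dQ/dY)·(Y/Q) = 0.027 × (7575/1032.525) = 0.20.
Since 0 < η < 1, the good is a necessity.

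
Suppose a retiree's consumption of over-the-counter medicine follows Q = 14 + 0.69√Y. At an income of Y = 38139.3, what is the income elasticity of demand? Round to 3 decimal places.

At Y = 38139.3: Q = 148.752.
dQ/dY = 0.69/(2√Y) = 0.00176658 at this income.
η = (dQ/dY)·(Y/Q) = 0.00176658 × (38139.3/148.752) = 0.453.

0.453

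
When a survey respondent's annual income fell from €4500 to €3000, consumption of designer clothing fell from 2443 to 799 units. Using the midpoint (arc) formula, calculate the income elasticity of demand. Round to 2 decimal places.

2.54

ΔQ = 799 − 2443 = -1644; midpoint Q̄ = (2443 + 799)/2 = 1621.
ΔI = 3000 − 4500 = -1500; midpoint Ī = (4500 + 3000)/2 = 3750.
η = (ΔQ/Q̄) ÷ (ΔI/Ī) = (-1644/1621) ÷ (-1500/3750) = 2.54.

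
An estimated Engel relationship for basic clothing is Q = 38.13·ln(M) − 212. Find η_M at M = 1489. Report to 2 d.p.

At M = 1489: Q = 66.572.
dQ/dM = 38.13/M = 0.0256078 at this income.
η = (dQ/dM)·(M/Q) = 0.0256078 × (1489/66.572) = 0.57.

0.57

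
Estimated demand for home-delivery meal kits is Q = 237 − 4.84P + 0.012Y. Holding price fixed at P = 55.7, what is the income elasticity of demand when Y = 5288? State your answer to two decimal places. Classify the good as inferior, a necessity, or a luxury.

2.06 (luxury)

At P = 55.7, Y = 5288: Q = 30.868.
Holding P constant, ∂Q/∂Y = 0.012.
η_Y = (∂Q/∂Y)·(Y/Q) = 0.012 × (5288/30.868) = 2.06.
Since η > 1, this is a luxury.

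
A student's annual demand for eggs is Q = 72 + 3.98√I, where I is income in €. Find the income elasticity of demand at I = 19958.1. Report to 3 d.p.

0.443

At I = 19958.1: Q = 634.267.
dQ/dI = 3.98/(2√I) = 0.0140862 at this income.
η = (dQ/dI)·(I/Q) = 0.0140862 × (19958.1/634.267) = 0.443.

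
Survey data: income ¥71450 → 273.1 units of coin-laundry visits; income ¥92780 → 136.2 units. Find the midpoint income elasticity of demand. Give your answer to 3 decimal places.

-2.575

ΔQ = 136.2 − 273.1 = -136.9; midpoint Q̄ = (273.1 + 136.2)/2 = 204.65.
ΔI = 92780 − 71450 = 21330; midpoint Ī = (71450 + 92780)/2 = 82115.
η = (ΔQ/Q̄) ÷ (ΔI/Ī) = (-136.9/204.65) ÷ (21330/82115) = -2.575.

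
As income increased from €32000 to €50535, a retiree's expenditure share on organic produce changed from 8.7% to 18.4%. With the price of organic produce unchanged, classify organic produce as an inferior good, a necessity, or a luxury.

The budget share rises as income rises, so η > 1.

luxury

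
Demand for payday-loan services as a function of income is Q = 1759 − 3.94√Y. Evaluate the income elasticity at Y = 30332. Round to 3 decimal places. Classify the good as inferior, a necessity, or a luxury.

-0.320 (inferior good)

At Y = 30332: Q = 1072.806.
dQ/dY = -3.94/(2√Y) = -0.0113114 at this income.
η = (dQ/dY)·(Y/Q) = -0.0113114 × (30332/1072.806) = -0.320.
Since η < 0, the good is an inferior good.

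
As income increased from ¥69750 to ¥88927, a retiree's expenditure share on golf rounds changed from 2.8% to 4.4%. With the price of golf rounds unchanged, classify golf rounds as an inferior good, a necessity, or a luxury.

The budget share rises as income rises, so η > 1.

luxury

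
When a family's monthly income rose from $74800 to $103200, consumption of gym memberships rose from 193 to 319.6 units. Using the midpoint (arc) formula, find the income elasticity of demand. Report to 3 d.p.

ΔQ = 319.6 − 193 = 126.6; midpoint Q̄ = (193 + 319.6)/2 = 256.3.
ΔI = 103200 − 74800 = 28400; midpoint Ī = (74800 + 103200)/2 = 89000.
η = (ΔQ/Q̄) ÷ (ΔI/Ī) = (126.6/256.3) ÷ (28400/89000) = 1.548.

1.548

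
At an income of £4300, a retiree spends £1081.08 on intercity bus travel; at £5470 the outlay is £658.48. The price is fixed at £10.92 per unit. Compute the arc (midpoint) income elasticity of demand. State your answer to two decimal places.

-2.03

With a constant price, Q₁ = 1081.08/10.92 = 99.000 and Q₂ = 658.48/10.92 = 60.300 (equivalently, work directly with expenditure since P cancels).
Midpoint %ΔQ = (658.48 − 1081.08)/869.78 = -0.48587; midpoint %ΔI = (5470 − 4300)/4885 = 0.23951.
η = -0.48587 / 0.23951 = -2.03.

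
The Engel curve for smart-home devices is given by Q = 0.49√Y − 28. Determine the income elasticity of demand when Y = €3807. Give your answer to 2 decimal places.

6.77

At Y = 3807: Q = 2.233.
dQ/dY = 0.49/(2√Y) = 0.00397077 at this income.
η = (dQ/dY)·(Y/Q) = 0.00397077 × (3807/2.233) = 6.77.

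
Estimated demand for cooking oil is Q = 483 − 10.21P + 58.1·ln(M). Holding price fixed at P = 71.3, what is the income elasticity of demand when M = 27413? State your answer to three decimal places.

0.167

At P = 71.3, M = 27413: Q = 348.738.
Holding P constant, ∂Q/∂M = 58.1/M = 0.00211943.
η_M = (∂Q/∂M)·(M/Q) = 0.00211943 × (27413/348.738) = 0.167.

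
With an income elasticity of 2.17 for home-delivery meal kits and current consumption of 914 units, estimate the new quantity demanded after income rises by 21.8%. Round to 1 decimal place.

1346.4

%ΔQ ≈ η × %ΔI = 2.17 × 21.8% = 47.306%.
New Q ≈ 914 × (1 + 0.47306) = 1346.4.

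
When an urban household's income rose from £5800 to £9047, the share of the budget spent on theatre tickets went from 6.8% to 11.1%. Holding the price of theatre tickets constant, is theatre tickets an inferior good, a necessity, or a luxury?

The budget share rises as income rises, so η > 1.

luxury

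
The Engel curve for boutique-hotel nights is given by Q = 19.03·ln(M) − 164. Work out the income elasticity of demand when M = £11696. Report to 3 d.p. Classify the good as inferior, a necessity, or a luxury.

1.335 (luxury)

At M = 11696: Q = 14.254.
dQ/dM = 19.03/M = 0.00162705 at this income.
η = (dQ/dM)·(M/Q) = 0.00162705 × (11696/14.254) = 1.335.
Since η > 1, the good is a luxury.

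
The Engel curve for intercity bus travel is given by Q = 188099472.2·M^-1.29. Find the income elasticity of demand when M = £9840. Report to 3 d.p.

For Q = A·M^β the income elasticity is constant and equal to β.
Here β = -1.29, so η = -1.290.

-1.290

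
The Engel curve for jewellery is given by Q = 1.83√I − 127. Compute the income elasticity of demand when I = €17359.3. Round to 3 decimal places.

1.056

At I = 17359.3: Q = 114.111.
dQ/dI = 1.83/(2√I) = 0.00694472 at this income.
η = (dQ/dI)·(I/Q) = 0.00694472 × (17359.3/114.111) = 1.056.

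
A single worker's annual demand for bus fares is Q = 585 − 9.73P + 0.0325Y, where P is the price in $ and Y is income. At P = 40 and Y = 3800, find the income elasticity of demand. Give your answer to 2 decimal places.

0.39

At P = 40, Y = 3800: Q = 319.300.
Holding P constant, ∂Q/∂Y = 0.0325.
η_Y = (∂Q/∂Y)·(Y/Q) = 0.0325 × (3800/319.300) = 0.39.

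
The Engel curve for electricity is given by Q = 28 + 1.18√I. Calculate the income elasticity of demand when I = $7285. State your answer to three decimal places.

At I = 7285: Q = 128.716.
dQ/dI = 1.18/(2√I) = 0.00691253 at this income.
η = (dQ/dI)·(I/Q) = 0.00691253 × (7285/128.716) = 0.391.

0.391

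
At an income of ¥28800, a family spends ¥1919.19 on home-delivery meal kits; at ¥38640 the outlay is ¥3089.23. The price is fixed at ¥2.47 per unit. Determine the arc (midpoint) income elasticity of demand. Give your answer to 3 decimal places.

1.601

With a constant price, Q₁ = 1919.19/2.47 = 777.000 and Q₂ = 3089.23/2.47 = 1250.700 (equivalently, work directly with expenditure since P cancels).
Midpoint %ΔQ = (3089.23 − 1919.19)/2504.21 = 0.46723; midpoint %ΔI = (38640 − 28800)/33720 = 0.29181.
η = 0.46723 / 0.29181 = 1.601.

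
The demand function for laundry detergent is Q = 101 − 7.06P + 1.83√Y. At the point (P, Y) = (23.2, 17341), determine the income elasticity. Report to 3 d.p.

At P = 23.2, Y = 17341: Q = 178.192.
Holding P constant, ∂Q/∂Y = 1.83/(2√Y) = 0.00694839.
η_Y = (∂Q/∂Y)·(Y/Q) = 0.00694839 × (17341/178.192) = 0.676.

0.676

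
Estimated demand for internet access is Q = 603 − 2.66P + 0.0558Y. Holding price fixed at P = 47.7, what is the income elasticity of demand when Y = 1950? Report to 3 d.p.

At P = 47.7, Y = 1950: Q = 584.928.
Holding P constant, ∂Q/∂Y = 0.0558.
η_Y = (∂Q/∂Y)·(Y/Q) = 0.0558 × (1950/584.928) = 0.186.

0.186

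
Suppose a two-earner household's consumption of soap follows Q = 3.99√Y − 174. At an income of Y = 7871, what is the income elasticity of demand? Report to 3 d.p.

At Y = 7871: Q = 179.987.
dQ/dY = 3.99/(2√Y) = 0.0224868 at this income.
η = (dQ/dY)·(Y/Q) = 0.0224868 × (7871/179.987) = 0.983.

0.983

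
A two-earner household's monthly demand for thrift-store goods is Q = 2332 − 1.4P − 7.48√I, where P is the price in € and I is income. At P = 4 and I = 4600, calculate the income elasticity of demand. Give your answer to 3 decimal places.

At P = 4, I = 4600: Q = 1819.082.
Holding P constant, ∂Q/∂I = -7.48/(2√I) = -0.0551433.
η_I = (∂Q/∂I)·(I/Q) = -0.0551433 × (4600/1819.082) = -0.139.

-0.139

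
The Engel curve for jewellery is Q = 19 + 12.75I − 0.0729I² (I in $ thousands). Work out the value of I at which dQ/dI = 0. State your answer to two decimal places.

dQ/dI = 12.75 − 0.1458I.
The good is inferior where dQ/dI < 0. Setting dQ/dI = 0 gives I = 12.75 / 0.1458 = 87.45.

87.45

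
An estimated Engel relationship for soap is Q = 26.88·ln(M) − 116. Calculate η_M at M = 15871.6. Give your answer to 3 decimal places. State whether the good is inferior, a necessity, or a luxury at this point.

0.187 (necessity)

At M = 15871.6: Q = 143.991.
dQ/dM = 26.88/M = 0.00169359 at this income.
η = (dQ/dM)·(M/Q) = 0.00169359 × (15871.6/143.991) = 0.187.
Since 0 < η < 1, the good is a necessity.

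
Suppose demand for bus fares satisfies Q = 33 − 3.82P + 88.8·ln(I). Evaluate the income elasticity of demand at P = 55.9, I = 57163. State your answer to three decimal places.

0.112

At P = 55.9, I = 57163: Q = 792.147.
Holding P constant, ∂Q/∂I = 88.8/I = 0.00155345.
η_I = (∂Q/∂I)·(I/Q) = 0.00155345 × (57163/792.147) = 0.112.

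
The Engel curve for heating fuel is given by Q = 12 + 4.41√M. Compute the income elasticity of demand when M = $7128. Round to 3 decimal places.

At M = 7128: Q = 384.325.
dQ/dM = 4.41/(2√M) = 0.0261171 at this income.
η = (dQ/dM)·(M/Q) = 0.0261171 × (7128/384.325) = 0.484.

0.484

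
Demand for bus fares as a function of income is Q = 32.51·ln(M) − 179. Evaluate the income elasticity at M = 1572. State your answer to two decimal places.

At M = 1572: Q = 60.277.
dQ/dM = 32.51/M = 0.0206807 at this income.
η = (dQ/dM)·(M/Q) = 0.0206807 × (1572/60.277) = 0.54.

0.54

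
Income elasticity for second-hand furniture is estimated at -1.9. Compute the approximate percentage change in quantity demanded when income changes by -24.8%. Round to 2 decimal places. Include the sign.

47.12%

%ΔQ ≈ η × %ΔI = -1.9 × (-24.8%) = 47.12%.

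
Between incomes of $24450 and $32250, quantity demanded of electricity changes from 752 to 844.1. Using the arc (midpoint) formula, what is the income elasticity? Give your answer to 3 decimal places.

0.419

ΔQ = 844.1 − 752 = 92.1; midpoint Q̄ = (752 + 844.1)/2 = 798.05.
ΔI = 32250 − 24450 = 7800; midpoint Ī = (24450 + 32250)/2 = 28350.
η = (ΔQ/Q̄) ÷ (ΔI/Ī) = (92.1/798.05) ÷ (7800/28350) = 0.419.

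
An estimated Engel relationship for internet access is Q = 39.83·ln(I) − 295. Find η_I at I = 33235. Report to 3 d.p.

0.333

At I = 33235: Q = 119.684.
dQ/dI = 39.83/I = 0.00119844 at this income.
η = (dQ/dI)·(I/Q) = 0.00119844 × (33235/119.684) = 0.333.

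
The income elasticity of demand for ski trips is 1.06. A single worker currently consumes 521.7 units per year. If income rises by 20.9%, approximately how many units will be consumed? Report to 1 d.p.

637.3

%ΔQ ≈ η × %ΔI = 1.06 × 20.9% = 22.154%.
New Q ≈ 521.7 × (1 + 0.22154) = 637.3.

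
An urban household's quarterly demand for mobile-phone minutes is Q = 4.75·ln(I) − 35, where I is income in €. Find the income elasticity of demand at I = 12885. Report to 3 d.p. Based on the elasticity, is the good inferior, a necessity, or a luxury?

At I = 12885: Q = 9.953.
dQ/dI = 4.75/I = 0.000368646 at this income.
η = (dQ/dI)·(I/Q) = 0.000368646 × (12885/9.953) = 0.477.
Since 0 < η < 1, the good is a necessity.

0.477 (necessity)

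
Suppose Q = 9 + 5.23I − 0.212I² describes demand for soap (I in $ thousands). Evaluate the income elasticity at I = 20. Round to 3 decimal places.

At I = 20: Q = 28.8000.
dQ/dI = 5.23 − 0.424I = -3.25000.
η = (dQ/dI)·(I/Q) = -3.25000 × (20/28.8000) = -2.257.

-2.257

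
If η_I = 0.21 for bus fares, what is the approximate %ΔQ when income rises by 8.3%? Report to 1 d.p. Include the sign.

1.7%

%ΔQ ≈ η × %ΔI = 0.21 × 8.3% = 1.7%.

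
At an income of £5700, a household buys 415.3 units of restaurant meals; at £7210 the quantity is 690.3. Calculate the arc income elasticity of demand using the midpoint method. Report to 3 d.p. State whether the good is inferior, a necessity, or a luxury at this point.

2.127 (luxury)

ΔQ = 690.3 − 415.3 = 275; midpoint Q̄ = (415.3 + 690.3)/2 = 552.8.
ΔI = 7210 − 5700 = 1510; midpoint Ī = (5700 + 7210)/2 = 6455.
η = (ΔQ/Q̄) ÷ (ΔI/Ī) = (275/552.8) ÷ (1510/6455) = 2.127.
η > 1 ⇒ luxury.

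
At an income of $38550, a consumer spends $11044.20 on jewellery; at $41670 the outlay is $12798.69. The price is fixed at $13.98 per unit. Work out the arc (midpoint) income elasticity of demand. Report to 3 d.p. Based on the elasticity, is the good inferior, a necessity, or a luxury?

With a constant price, Q₁ = 11044.20/13.98 = 790.000 and Q₂ = 12798.69/13.98 = 915.500 (equivalently, work directly with expenditure since P cancels).
Midpoint %ΔQ = (12798.69 − 11044.20)/11921.45 = 0.14717; midpoint %ΔI = (41670 − 38550)/40110 = 0.07779.
η = 0.14717 / 0.07779 = 1.892.
η > 1 ⇒ luxury.

1.892 (luxury)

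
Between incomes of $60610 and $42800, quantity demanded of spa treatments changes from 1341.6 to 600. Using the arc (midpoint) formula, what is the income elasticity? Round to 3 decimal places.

ΔQ = 600 − 1341.6 = -741.6; midpoint Q̄ = (1341.6 + 600)/2 = 970.8.
ΔI = 42800 − 60610 = -17810; midpoint Ī = (60610 + 42800)/2 = 51705.
η = (ΔQ/Q̄) ÷ (ΔI/Ī) = (-741.6/970.8) ÷ (-17810/51705) = 2.218.

2.218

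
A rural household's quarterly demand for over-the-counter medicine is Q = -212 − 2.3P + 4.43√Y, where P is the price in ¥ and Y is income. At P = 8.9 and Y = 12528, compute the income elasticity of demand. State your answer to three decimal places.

At P = 8.9, Y = 12528: Q = 263.373.
Holding P constant, ∂Q/∂Y = 4.43/(2√Y) = 0.0197894.
η_Y = (∂Q/∂Y)·(Y/Q) = 0.0197894 × (12528/263.373) = 0.941.

0.941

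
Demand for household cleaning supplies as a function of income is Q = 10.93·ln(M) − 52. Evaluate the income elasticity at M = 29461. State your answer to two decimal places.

At M = 29461: Q = 60.479.
dQ/dM = 10.93/M = 0.000370999 at this income.
η = (dQ/dM)·(M/Q) = 0.000370999 × (29461/60.479) = 0.18.

0.18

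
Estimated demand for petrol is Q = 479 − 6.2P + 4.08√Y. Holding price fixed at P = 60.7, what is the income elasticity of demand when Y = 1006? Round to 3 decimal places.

0.279

At P = 60.7, Y = 1006: Q = 232.067.
Holding P constant, ∂Q/∂Y = 4.08/(2√Y) = 0.0643178.
η_Y = (∂Q/∂Y)·(Y/Q) = 0.0643178 × (1006/232.067) = 0.279.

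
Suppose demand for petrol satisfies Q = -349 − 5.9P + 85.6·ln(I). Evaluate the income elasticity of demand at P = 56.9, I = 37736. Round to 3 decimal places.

At P = 56.9, I = 37736: Q = 217.374.
Holding P constant, ∂Q/∂I = 85.6/I = 0.00226839.
η_I = (∂Q/∂I)·(I/Q) = 0.00226839 × (37736/217.374) = 0.394.

0.394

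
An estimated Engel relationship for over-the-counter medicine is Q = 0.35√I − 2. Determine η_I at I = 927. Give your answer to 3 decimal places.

At I = 927: Q = 8.656.
dQ/dI = 0.35/(2√I) = 0.00574775 at this income.
η = (dQ/dI)·(I/Q) = 0.00574775 × (927/8.656) = 0.616.

0.616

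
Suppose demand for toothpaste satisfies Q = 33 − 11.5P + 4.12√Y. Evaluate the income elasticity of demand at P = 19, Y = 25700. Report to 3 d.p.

At P = 19, Y = 25700: Q = 474.986.
Holding P constant, ∂Q/∂Y = 4.12/(2√Y) = 0.0128499.
η_Y = (∂Q/∂Y)·(Y/Q) = 0.0128499 × (25700/474.986) = 0.695.

0.695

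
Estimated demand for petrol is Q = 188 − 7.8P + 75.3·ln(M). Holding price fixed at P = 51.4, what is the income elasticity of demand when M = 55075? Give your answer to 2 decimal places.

At P = 51.4, M = 55075: Q = 609.089.
Holding P constant, ∂Q/∂M = 75.3/M = 0.00136723.
η_M = (∂Q/∂M)·(M/Q) = 0.00136723 × (55075/609.089) = 0.12.

0.12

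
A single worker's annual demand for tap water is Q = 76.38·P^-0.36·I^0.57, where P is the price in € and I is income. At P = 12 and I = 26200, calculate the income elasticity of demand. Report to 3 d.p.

For a multiplicative demand Q = A·P^α·I^β, the income elasticity is β everywhere.
Here β = 0.57, so η = 0.570.

0.570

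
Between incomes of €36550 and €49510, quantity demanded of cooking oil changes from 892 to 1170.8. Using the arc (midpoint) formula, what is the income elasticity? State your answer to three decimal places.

0.897

ΔQ = 1170.8 − 892 = 278.8; midpoint Q̄ = (892 + 1170.8)/2 = 1031.4.
ΔI = 49510 − 36550 = 12960; midpoint Ī = (36550 + 49510)/2 = 43030.
η = (ΔQ/Q̄) ÷ (ΔI/Ī) = (278.8/1031.4) ÷ (12960/43030) = 0.897.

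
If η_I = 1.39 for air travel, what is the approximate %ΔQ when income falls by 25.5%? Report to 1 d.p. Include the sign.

-35.4%

%ΔQ ≈ η × %ΔI = 1.39 × (-25.5%) = -35.4%.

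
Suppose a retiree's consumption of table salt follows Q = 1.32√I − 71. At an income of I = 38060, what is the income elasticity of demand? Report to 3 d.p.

0.690

At I = 38060: Q = 186.518.
dQ/dI = 1.32/(2√I) = 0.00338306 at this income.
η = (dQ/dI)·(I/Q) = 0.00338306 × (38060/186.518) = 0.690.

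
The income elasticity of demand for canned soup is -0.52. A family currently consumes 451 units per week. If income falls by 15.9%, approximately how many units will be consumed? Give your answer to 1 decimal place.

488.3

%ΔQ ≈ η × %ΔI = -0.52 × (-15.9%) = 8.268%.
New Q ≈ 451 × (1 + 0.08268) = 488.3.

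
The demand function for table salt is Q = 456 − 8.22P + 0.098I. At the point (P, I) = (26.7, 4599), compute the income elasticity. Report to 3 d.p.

0.656

At P = 26.7, I = 4599: Q = 687.228.
Holding P constant, ∂Q/∂I = 0.098.
η_I = (∂Q/∂I)·(I/Q) = 0.098 × (4599/687.228) = 0.656.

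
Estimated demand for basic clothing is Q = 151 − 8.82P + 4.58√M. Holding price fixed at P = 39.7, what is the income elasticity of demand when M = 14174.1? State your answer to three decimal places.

At P = 39.7, M = 14174.1: Q = 346.118.
Holding P constant, ∂Q/∂M = 4.58/(2√M) = 0.0192348.
η_M = (∂Q/∂M)·(M/Q) = 0.0192348 × (14174.1/346.118) = 0.788.

0.788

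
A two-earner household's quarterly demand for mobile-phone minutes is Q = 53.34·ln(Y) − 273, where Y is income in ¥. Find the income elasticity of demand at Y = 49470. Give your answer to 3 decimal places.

0.176

At Y = 49470: Q = 303.559.
dQ/dY = 53.34/Y = 0.00107823 at this income.
η = (dQ/dY)·(Y/Q) = 0.00107823 × (49470/303.559) = 0.176.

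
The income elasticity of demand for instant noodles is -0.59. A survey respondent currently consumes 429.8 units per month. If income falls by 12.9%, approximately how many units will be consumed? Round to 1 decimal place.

%ΔQ ≈ η × %ΔI = -0.59 × (-12.9%) = 7.611%.
New Q ≈ 429.8 × (1 + 0.07611) = 462.5.

462.5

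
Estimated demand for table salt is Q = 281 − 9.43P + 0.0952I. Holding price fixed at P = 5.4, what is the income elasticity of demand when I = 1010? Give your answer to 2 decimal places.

0.29

At P = 5.4, I = 1010: Q = 326.230.
Holding P constant, ∂Q/∂I = 0.0952.
η_I = (∂Q/∂I)·(I/Q) = 0.0952 × (1010/326.230) = 0.29.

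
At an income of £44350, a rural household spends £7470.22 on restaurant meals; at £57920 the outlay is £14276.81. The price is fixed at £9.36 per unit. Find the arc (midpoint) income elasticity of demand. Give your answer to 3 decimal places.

2.359

With a constant price, Q₁ = 7470.22/9.36 = 798.100 and Q₂ = 14276.81/9.36 = 1525.300 (equivalently, work directly with expenditure since P cancels).
Midpoint %ΔQ = (14276.81 − 7470.22)/10873.52 = 0.62598; midpoint %ΔI = (57920 − 44350)/51135 = 0.26538.
η = 0.62598 / 0.26538 = 2.359.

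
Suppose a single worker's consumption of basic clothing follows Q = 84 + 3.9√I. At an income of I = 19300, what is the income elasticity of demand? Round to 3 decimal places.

0.433

At I = 19300: Q = 625.805.
dQ/dI = 3.9/(2√I) = 0.0140364 at this income.
η = (dQ/dI)·(I/Q) = 0.0140364 × (19300/625.805) = 0.433.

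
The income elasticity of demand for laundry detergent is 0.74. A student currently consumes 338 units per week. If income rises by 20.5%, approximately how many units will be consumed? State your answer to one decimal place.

389.3

%ΔQ ≈ η × %ΔI = 0.74 × 20.5% = 15.17%.
New Q ≈ 338 × (1 + 0.1517) = 389.3.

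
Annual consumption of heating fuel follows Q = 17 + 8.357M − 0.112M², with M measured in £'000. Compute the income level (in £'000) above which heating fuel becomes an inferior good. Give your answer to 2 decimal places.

37.31

dQ/dM = 8.357 − 0.224M.
The good is inferior where dQ/dM < 0. Setting dQ/dM = 0 gives M = 8.357 / 0.224 = 37.31.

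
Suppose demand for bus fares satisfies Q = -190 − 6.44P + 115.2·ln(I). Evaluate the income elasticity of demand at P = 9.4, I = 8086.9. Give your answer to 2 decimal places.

0.15

At P = 9.4, I = 8086.9: Q = 786.034.
Holding P constant, ∂Q/∂I = 115.2/I = 0.0142453.
η_I = (∂Q/∂I)·(I/Q) = 0.0142453 × (8086.9/786.034) = 0.15.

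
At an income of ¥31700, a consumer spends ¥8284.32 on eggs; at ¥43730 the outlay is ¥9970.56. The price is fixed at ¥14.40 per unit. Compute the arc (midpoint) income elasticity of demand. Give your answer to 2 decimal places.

0.58

With a constant price, Q₁ = 8284.32/14.40 = 575.300 and Q₂ = 9970.56/14.40 = 692.400 (equivalently, work directly with expenditure since P cancels).
Midpoint %ΔQ = (9970.56 − 8284.32)/9127.44 = 0.18474; midpoint %ΔI = (43730 − 31700)/37715 = 0.31897.
η = 0.18474 / 0.31897 = 0.58.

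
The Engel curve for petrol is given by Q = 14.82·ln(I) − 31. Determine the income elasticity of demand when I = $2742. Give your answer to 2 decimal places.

0.17

At I = 2742: Q = 86.322.
dQ/dI = 14.82/I = 0.00540481 at this income.
η = (dQ/dI)·(I/Q) = 0.00540481 × (2742/86.322) = 0.17.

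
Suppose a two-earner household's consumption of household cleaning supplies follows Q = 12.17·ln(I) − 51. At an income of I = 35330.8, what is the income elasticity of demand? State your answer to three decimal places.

0.159

At I = 35330.8: Q = 76.450.
dQ/dI = 12.17/I = 0.000344459 at this income.
η = (dQ/dI)·(I/Q) = 0.000344459 × (35330.8/76.450) = 0.159.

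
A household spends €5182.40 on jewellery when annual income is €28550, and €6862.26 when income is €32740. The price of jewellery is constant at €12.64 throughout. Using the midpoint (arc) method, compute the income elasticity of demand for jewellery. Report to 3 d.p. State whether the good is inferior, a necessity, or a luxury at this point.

With a constant price, Q₁ = 5182.40/12.64 = 410.000 and Q₂ = 6862.26/12.64 = 542.900 (equivalently, work directly with expenditure since P cancels).
Midpoint %ΔQ = (6862.26 − 5182.40)/6022.33 = 0.27894; midpoint %ΔI = (32740 − 28550)/30645 = 0.13673.
η = 0.27894 / 0.13673 = 2.040.
η > 1 ⇒ luxury.

2.040 (luxury)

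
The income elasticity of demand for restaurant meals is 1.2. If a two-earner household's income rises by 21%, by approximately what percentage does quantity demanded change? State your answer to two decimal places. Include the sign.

25.20%

%ΔQ ≈ η × %ΔI = 1.2 × 21% = 25.20%.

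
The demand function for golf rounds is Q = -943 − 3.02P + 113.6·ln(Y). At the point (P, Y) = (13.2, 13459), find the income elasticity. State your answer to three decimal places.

1.169

At P = 13.2, Y = 13459: Q = 97.177.
Holding P constant, ∂Q/∂Y = 113.6/Y = 0.00844045.
η_Y = (∂Q/∂Y)·(Y/Q) = 0.00844045 × (13459/97.177) = 1.169.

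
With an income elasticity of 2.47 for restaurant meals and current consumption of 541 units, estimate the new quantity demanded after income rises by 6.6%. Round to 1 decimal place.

629.2

%ΔQ ≈ η × %ΔI = 2.47 × 6.6% = 16.302%.
New Q ≈ 541 × (1 + 0.16302) = 629.2.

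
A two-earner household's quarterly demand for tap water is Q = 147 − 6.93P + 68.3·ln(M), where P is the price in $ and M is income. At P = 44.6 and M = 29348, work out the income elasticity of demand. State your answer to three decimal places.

0.126

At P = 44.6, M = 29348: Q = 540.523.
Holding P constant, ∂Q/∂M = 68.3/M = 0.00232725.
η_M = (∂Q/∂M)·(M/Q) = 0.00232725 × (29348/540.523) = 0.126.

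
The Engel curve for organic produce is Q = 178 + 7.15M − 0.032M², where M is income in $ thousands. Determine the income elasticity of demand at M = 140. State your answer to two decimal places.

-0.46

At M = 140: Q = 551.8000.
dQ/dM = 7.15 − 0.064M = -1.81000.
η = (dQ/dM)·(M/Q) = -1.81000 × (140/551.8000) = -0.46.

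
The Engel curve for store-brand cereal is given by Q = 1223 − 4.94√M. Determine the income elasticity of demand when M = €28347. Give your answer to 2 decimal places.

At M = 28347: Q = 391.274.
dQ/dM = -4.94/(2√M) = -0.0146704 at this income.
η = (dQ/dM)·(M/Q) = -0.0146704 × (28347/391.274) = -1.06.

-1.06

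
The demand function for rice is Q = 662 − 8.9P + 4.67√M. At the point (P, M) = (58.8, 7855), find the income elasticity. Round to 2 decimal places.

0.37

At P = 58.8, M = 7855: Q = 552.575.
Holding P constant, ∂Q/∂M = 4.67/(2√M) = 0.0263459.
η_M = (∂Q/∂M)·(M/Q) = 0.0263459 × (7855/552.575) = 0.37.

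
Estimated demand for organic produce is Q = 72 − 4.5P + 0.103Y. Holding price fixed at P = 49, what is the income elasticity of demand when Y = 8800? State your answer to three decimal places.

At P = 49, Y = 8800: Q = 757.900.
Holding P constant, ∂Q/∂Y = 0.103.
η_Y = (∂Q/∂Y)·(Y/Q) = 0.103 × (8800/757.900) = 1.196.

1.196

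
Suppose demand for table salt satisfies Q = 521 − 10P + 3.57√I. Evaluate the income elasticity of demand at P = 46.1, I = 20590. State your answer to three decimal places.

At P = 46.1, I = 20590: Q = 572.267.
Holding P constant, ∂Q/∂I = 3.57/(2√I) = 0.0124397.
η_I = (∂Q/∂I)·(I/Q) = 0.0124397 × (20590/572.267) = 0.448.

0.448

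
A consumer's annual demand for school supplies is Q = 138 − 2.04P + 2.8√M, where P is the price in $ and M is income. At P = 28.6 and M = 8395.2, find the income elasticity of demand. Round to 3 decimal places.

At P = 28.6, M = 8395.2: Q = 336.207.
Holding P constant, ∂Q/∂M = 2.8/(2√M) = 0.0152796.
η_M = (∂Q/∂M)·(M/Q) = 0.0152796 × (8395.2/336.207) = 0.382.

0.382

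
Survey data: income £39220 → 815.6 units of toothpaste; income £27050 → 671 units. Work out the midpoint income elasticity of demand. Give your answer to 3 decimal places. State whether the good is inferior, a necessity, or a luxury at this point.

ΔQ = 671 − 815.6 = -144.6; midpoint Q̄ = (815.6 + 671)/2 = 743.3.
ΔI = 27050 − 39220 = -12170; midpoint Ī = (39220 + 27050)/2 = 33135.
η = (ΔQ/Q̄) ÷ (ΔI/Ī) = (-144.6/743.3) ÷ (-12170/33135) = 0.530.
0 < η < 1 ⇒ necessity.

0.530 (necessity)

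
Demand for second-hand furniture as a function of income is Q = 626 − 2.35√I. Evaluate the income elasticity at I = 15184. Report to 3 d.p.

At I = 15184: Q = 336.425.
dQ/dI = -2.35/(2√I) = -0.00953553 at this income.
η = (dQ/dI)·(I/Q) = -0.00953553 × (15184/336.425) = -0.430.

-0.430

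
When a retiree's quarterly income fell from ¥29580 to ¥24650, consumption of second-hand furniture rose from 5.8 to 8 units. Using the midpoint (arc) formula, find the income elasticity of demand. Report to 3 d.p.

ΔQ = 8 − 5.8 = 2.2; midpoint Q̄ = (5.8 + 8)/2 = 6.9.
ΔI = 24650 − 29580 = -4930; midpoint Ī = (29580 + 24650)/2 = 27115.
η = (ΔQ/Q̄) ÷ (ΔI/Ī) = (2.2/6.9) ÷ (-4930/27115) = -1.754.

-1.754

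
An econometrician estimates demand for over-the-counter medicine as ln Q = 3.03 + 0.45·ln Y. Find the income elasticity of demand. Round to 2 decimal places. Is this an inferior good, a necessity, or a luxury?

In a log-linear demand, the coefficient on ln Y is the income elasticity.
So η = 0.45.
0 < η < 1 ⇒ necessity.

0.45 (necessity)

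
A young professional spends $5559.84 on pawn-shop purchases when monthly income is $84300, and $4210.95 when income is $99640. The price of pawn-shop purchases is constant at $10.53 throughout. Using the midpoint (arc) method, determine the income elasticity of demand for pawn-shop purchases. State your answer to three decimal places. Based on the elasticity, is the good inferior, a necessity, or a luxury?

With a constant price, Q₁ = 5559.84/10.53 = 528.000 and Q₂ = 4210.95/10.53 = 399.900 (equivalently, work directly with expenditure since P cancels).
Midpoint %ΔQ = (4210.95 − 5559.84)/4885.40 = -0.27611; midpoint %ΔI = (99640 − 84300)/91970 = 0.16679.
η = -0.27611 / 0.16679 = -1.655.
η < 0 ⇒ inferior good.

-1.655 (inferior good)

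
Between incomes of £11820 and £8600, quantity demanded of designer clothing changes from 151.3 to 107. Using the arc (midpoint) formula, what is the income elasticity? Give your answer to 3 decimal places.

1.088

ΔQ = 107 − 151.3 = -44.3; midpoint Q̄ = (151.3 + 107)/2 = 129.15.
ΔI = 8600 − 11820 = -3220; midpoint Ī = (11820 + 8600)/2 = 10210.
η = (ΔQ/Q̄) ÷ (ΔI/Ī) = (-44.3/129.15) ÷ (-3220/10210) = 1.088.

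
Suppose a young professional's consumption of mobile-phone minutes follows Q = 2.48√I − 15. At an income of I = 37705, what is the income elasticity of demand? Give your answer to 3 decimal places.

At I = 37705: Q = 466.561.
dQ/dI = 2.48/(2√I) = 0.0063859 at this income.
η = (dQ/dI)·(I/Q) = 0.0063859 × (37705/466.561) = 0.516.

0.516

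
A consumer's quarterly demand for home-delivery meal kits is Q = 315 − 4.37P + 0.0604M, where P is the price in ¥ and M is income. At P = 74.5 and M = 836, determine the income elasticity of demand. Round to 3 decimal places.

At P = 74.5, M = 836: Q = 39.929.
Holding P constant, ∂Q/∂M = 0.0604.
η_M = (∂Q/∂M)·(M/Q) = 0.0604 × (836/39.929) = 1.265.

1.265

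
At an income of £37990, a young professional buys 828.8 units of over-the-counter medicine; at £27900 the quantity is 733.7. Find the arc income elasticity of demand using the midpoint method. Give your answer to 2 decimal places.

0.40

ΔQ = 733.7 − 828.8 = -95.1; midpoint Q̄ = (828.8 + 733.7)/2 = 781.25.
ΔI = 27900 − 37990 = -10090; midpoint Ī = (37990 + 27900)/2 = 32945.
η = (ΔQ/Q̄) ÷ (ΔI/Ī) = (-95.1/781.25) ÷ (-10090/32945) = 0.40.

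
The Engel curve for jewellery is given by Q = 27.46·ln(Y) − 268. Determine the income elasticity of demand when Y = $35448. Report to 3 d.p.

1.396

At Y = 35448: Q = 19.666.
dQ/dY = 27.46/Y = 0.000774656 at this income.
η = (dQ/dY)·(Y/Q) = 0.000774656 × (35448/19.666) = 1.396.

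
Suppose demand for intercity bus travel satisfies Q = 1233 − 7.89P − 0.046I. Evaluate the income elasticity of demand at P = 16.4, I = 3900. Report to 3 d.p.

-0.194

At P = 16.4, I = 3900: Q = 924.204.
Holding P constant, ∂Q/∂I = −0.046.
η_I = (∂Q/∂I)·(I/Q) = -0.046 × (3900/924.204) = -0.194.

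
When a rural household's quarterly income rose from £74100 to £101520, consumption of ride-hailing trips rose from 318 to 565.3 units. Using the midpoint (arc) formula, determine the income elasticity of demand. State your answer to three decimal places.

1.793

ΔQ = 565.3 − 318 = 247.3; midpoint Q̄ = (318 + 565.3)/2 = 441.65.
ΔI = 101520 − 74100 = 27420; midpoint Ī = (74100 + 101520)/2 = 87810.
η = (ΔQ/Q̄) ÷ (ΔI/Ī) = (247.3/441.65) ÷ (27420/87810) = 1.793.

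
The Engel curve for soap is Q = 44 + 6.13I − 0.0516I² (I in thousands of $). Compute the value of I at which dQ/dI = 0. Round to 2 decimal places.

dQ/dI = 6.13 − 0.1032I.
The good is inferior where dQ/dI < 0. Setting dQ/dI = 0 gives I = 6.13 / 0.1032 = 59.40.

59.40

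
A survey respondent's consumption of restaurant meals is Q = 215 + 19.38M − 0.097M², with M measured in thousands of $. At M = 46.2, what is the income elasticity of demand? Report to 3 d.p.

0.533

At M = 46.2: Q = 903.3153.
dQ/dM = 19.38 − 0.194M = 10.41720.
η = (dQ/dM)·(M/Q) = 10.41720 × (46.2/903.3153) = 0.533.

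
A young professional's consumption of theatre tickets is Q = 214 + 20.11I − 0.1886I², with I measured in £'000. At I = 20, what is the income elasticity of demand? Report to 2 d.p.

At I = 20: Q = 540.7600.
dQ/dI = 20.11 − 0.3772I = 12.56600.
η = (dQ/dI)·(I/Q) = 12.56600 × (20/540.7600) = 0.46.

0.46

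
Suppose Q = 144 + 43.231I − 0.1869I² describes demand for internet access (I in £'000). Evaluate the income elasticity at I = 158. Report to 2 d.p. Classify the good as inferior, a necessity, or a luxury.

At I = 158: Q = 2308.7264.
dQ/dI = 43.231 − 0.3738I = -15.82940.
η = (dQ/dI)·(I/Q) = -15.82940 × (158/2308.7264) = -1.08.
η < 0 ⇒ inferior good.

-1.08 (inferior good)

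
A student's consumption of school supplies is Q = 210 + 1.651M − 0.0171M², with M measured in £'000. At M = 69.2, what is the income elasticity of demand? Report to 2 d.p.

At M = 69.2: Q = 242.3635.
dQ/dM = 1.651 − 0.0342M = -0.71564.
η = (dQ/dM)·(M/Q) = -0.71564 × (69.2/242.3635) = -0.20.

-0.20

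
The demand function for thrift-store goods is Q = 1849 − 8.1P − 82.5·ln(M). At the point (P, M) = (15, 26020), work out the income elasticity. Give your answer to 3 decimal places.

-0.093

At P = 15, M = 26020: Q = 888.754.
Holding P constant, ∂Q/∂M = -82.5/M = -0.00317064.
η_M = (∂Q/∂M)·(M/Q) = -0.00317064 × (26020/888.754) = -0.093.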